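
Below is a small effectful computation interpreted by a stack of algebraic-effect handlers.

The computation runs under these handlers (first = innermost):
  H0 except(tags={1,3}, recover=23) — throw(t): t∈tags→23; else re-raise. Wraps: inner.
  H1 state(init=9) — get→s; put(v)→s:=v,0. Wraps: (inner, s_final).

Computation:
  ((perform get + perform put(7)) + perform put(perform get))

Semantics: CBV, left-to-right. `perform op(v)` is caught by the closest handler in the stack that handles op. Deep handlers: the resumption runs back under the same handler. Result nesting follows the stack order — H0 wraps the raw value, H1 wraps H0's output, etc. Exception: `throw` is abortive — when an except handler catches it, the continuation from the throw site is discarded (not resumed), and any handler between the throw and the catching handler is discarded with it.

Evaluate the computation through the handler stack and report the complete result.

Answer: (9, 7)

Step-by-step:
get @ H1 ⇒ 9
put(7) @ H1 ⇒ s:=7
get @ H1 ⇒ 7
put(7) @ H1 ⇒ s:=7
H0 returns 9
H1 returns (9, 7)
= (9, 7)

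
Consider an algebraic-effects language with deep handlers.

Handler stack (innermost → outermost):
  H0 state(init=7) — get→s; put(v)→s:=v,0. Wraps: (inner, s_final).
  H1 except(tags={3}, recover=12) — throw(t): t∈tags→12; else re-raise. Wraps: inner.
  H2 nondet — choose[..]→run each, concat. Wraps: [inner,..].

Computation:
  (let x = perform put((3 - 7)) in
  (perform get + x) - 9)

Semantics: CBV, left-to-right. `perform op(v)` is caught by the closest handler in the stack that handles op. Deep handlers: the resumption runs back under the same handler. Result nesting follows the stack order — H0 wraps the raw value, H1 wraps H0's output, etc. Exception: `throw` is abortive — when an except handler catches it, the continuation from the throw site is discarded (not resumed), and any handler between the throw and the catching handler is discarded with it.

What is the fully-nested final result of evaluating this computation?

Step-by-step:
put(-4) @ H0 ⇒ s:=-4
get @ H0 ⇒ -4
H0 returns (-13, -4)
H1 returns (-13, -4)
H2 returns [(-13, -4)]
= [(-13, -4)]

Answer: [(-13, -4)]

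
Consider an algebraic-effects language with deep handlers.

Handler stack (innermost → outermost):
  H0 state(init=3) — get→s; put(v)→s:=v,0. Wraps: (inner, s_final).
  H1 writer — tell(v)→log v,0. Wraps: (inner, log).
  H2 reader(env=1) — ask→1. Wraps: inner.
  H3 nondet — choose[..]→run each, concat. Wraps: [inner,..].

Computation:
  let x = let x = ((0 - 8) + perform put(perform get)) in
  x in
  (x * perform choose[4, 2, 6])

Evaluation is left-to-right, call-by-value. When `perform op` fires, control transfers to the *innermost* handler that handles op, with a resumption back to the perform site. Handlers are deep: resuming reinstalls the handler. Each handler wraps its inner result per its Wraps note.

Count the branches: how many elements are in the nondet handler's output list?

Step-by-step:
get @ H0 ⇒ 3
put(3) @ H0 ⇒ s:=3
choose[4, 2, 6] @ H3
  branch[0] choose=4:
    H0 returns (-32, 3)
    H1 returns ((-32, 3), ())
    H2 returns ((-32, 3), ())
    H3 returns [((-32, 3), ())]
  branch[1] choose=2:
    H0 returns (-16, 3)
    H1 returns ((-16, 3), ())
    H2 returns ((-16, 3), ())
    H3 returns [((-16, 3), ())]
  branch[2] choose=6:
    H0 returns (-48, 3)
    H1 returns ((-48, 3), ())
    H2 returns ((-48, 3), ())
    H3 returns [((-48, 3), ())]
= [((-32, 3), ()), ((-16, 3), ()), ((-48, 3), ())]

Answer: 3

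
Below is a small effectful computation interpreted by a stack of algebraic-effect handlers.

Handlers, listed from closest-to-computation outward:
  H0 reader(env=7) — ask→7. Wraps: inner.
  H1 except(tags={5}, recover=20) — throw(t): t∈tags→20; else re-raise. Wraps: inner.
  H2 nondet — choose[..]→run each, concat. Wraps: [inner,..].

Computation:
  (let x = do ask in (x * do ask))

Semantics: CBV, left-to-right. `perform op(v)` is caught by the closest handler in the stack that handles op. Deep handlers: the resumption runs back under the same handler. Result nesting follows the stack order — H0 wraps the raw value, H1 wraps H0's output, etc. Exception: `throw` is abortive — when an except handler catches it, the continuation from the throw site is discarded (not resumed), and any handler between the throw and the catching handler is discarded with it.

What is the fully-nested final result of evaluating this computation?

Answer: [49]

Step-by-step:
ask @ H0 ⇒ 7
ask @ H0 ⇒ 7
H0 returns 49
H1 returns 49
H2 returns [49]
= [49]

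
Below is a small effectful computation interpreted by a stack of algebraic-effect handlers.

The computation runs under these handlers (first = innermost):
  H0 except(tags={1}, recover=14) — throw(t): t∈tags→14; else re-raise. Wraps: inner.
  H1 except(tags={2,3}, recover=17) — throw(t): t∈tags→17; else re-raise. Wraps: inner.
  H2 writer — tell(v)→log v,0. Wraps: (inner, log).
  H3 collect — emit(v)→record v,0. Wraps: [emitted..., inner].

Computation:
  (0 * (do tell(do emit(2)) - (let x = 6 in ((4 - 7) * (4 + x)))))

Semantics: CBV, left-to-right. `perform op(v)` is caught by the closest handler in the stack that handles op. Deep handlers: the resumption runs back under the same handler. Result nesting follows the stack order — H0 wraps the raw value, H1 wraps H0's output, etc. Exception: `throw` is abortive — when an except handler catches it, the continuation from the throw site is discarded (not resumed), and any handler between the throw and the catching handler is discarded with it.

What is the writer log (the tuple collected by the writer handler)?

Evaluation trace:
emit(2) @ H3 ⇒ out+=2
tell(0) @ H2 ⇒ log+=0
H0 returns 0
H1 returns 0
H2 returns (0, (0))
H3 returns [2, (0, (0))]
= [2, (0, (0))]

Answer: (0)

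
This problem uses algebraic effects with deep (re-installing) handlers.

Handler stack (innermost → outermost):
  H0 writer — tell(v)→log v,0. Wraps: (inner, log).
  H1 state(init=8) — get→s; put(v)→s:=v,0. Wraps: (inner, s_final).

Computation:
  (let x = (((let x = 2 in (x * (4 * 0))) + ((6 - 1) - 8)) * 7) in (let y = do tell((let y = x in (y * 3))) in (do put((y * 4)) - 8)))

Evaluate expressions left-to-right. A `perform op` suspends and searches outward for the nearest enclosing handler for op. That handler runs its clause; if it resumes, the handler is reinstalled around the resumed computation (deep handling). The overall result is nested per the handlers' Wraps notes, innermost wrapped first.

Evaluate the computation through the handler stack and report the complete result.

Answer: ((-8, (-63)), 0)

Step-by-step:
tell(-63) @ H0 ⇒ log+=-63
put(0) @ H1 ⇒ s:=0
H0 returns (-8, (-63))
H1 returns ((-8, (-63)), 0)
= ((-8, (-63)), 0)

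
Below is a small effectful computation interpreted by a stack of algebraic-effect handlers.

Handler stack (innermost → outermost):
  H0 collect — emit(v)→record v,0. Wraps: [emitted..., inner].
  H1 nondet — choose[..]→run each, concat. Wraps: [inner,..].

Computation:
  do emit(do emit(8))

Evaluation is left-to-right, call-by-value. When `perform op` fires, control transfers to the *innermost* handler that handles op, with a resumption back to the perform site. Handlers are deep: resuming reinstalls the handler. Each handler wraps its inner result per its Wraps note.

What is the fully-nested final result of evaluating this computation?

Working:
emit(8) @ H0 ⇒ out+=8
emit(0) @ H0 ⇒ out+=0
H0 returns [8, 0, 0]
H1 returns [[8, 0, 0]]
= [[8, 0, 0]]

Answer: [[8, 0, 0]]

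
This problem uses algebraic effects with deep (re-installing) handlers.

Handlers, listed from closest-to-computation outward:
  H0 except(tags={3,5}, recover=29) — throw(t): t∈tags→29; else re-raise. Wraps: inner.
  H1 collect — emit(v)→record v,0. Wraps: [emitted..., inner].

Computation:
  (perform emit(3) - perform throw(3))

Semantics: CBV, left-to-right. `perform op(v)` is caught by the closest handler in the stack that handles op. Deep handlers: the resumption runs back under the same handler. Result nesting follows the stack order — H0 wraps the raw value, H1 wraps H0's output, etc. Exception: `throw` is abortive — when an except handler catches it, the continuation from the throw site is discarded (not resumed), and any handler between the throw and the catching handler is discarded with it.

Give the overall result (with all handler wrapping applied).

Answer: [3, 29]

Step-by-step:
emit(3) @ H1 ⇒ out+=3
throw(3) @ H0 caught ⇒ 29
H1 returns [3, 29]
= [3, 29]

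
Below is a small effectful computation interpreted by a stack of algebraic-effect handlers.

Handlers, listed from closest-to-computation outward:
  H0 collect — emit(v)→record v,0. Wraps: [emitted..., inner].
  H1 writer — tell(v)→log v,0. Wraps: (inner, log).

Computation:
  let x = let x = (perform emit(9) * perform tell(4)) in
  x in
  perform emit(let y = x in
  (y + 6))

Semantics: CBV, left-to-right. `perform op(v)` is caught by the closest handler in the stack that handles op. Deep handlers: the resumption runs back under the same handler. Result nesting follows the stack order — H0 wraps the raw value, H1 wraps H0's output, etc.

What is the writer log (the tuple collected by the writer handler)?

Evaluation trace:
emit(9) @ H0 ⇒ out+=9
tell(4) @ H1 ⇒ log+=4
emit(6) @ H0 ⇒ out+=6
H0 returns [9, 6, 0]
H1 returns ([9, 6, 0], (4))
= ([9, 6, 0], (4))

Answer: (4)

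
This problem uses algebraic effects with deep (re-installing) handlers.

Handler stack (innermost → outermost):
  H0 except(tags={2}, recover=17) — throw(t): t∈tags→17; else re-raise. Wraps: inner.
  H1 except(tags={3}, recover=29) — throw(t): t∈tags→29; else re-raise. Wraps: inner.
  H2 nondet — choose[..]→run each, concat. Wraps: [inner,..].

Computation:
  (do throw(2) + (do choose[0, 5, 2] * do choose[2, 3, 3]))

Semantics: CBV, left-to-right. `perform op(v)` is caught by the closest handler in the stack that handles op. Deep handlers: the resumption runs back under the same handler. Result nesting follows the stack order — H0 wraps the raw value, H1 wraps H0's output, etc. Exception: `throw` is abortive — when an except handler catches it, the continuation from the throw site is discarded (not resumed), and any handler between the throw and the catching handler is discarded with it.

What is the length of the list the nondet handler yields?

Answer: 1

Step-by-step:
throw(2) @ H0 caught ⇒ 17
H1 returns 17
H2 returns [17]
= [17]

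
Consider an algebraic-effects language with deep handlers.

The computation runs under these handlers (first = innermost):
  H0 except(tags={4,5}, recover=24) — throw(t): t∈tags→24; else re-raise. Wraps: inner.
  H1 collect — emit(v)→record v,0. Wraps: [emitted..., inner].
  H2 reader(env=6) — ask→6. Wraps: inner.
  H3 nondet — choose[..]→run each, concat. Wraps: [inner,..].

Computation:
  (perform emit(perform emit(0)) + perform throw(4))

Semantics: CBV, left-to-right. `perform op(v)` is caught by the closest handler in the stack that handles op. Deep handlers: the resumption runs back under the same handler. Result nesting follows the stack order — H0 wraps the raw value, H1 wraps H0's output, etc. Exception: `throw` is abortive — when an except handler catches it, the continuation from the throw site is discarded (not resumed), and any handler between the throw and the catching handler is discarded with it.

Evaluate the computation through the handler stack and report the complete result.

Evaluation trace:
emit(0) @ H1 ⇒ out+=0
emit(0) @ H1 ⇒ out+=0
throw(4) @ H0 caught ⇒ 24
H1 returns [0, 0, 24]
H2 returns [0, 0, 24]
H3 returns [[0, 0, 24]]
= [[0, 0, 24]]

Answer: [[0, 0, 24]]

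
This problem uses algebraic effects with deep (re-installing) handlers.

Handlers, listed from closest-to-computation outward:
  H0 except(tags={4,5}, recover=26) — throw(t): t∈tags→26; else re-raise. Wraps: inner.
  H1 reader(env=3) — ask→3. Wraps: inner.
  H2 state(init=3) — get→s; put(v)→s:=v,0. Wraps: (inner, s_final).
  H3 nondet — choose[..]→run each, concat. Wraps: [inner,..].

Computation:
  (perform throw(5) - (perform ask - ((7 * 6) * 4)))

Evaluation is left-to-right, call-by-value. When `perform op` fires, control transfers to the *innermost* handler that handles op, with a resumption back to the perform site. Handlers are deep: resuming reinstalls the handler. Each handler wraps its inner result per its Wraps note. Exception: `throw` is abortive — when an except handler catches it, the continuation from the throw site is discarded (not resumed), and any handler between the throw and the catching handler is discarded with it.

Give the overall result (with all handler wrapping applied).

Evaluation trace:
throw(5) @ H0 caught ⇒ 26
H1 returns 26
H2 returns (26, 3)
H3 returns [(26, 3)]
= [(26, 3)]

Answer: [(26, 3)]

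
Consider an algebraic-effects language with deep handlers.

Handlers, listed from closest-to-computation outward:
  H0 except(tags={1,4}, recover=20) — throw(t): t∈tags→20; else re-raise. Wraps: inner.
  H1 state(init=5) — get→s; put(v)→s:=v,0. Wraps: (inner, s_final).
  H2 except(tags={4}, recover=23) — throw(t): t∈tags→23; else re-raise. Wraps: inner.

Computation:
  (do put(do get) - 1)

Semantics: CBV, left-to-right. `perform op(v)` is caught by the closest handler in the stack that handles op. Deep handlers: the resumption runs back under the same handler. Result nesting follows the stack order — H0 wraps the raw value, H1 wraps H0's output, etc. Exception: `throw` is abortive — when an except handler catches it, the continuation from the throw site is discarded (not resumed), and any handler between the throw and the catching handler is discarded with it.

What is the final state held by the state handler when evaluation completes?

Working:
get @ H1 ⇒ 5
put(5) @ H1 ⇒ s:=5
H0 returns -1
H1 returns (-1, 5)
H2 returns (-1, 5)
= (-1, 5)

Answer: 5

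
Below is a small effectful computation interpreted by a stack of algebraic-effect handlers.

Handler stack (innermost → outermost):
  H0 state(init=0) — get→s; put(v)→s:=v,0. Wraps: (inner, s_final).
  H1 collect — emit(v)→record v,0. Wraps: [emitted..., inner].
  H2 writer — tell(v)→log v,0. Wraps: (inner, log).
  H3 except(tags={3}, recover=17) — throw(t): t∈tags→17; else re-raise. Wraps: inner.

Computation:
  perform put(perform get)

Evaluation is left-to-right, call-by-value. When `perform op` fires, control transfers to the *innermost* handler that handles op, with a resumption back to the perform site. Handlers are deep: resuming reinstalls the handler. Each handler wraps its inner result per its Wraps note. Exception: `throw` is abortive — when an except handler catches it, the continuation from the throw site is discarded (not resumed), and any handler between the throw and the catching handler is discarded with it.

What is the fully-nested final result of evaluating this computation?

Answer: ([(0, 0)], ())

Step-by-step:
get @ H0 ⇒ 0
put(0) @ H0 ⇒ s:=0
H0 returns (0, 0)
H1 returns [(0, 0)]
H2 returns ([(0, 0)], ())
H3 returns ([(0, 0)], ())
= ([(0, 0)], ())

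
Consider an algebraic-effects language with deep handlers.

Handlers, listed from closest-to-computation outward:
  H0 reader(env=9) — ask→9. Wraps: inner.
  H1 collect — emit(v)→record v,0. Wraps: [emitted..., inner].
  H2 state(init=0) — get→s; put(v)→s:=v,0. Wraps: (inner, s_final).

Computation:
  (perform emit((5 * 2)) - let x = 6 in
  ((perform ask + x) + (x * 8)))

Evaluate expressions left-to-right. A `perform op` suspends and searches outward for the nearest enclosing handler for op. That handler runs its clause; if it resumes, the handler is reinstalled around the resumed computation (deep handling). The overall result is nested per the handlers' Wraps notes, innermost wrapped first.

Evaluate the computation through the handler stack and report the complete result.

Step-by-step:
emit(10) @ H1 ⇒ out+=10
ask @ H0 ⇒ 9
H0 returns -63
H1 returns [10, -63]
H2 returns ([10, -63], 0)
= ([10, -63], 0)

Answer: ([10, -63], 0)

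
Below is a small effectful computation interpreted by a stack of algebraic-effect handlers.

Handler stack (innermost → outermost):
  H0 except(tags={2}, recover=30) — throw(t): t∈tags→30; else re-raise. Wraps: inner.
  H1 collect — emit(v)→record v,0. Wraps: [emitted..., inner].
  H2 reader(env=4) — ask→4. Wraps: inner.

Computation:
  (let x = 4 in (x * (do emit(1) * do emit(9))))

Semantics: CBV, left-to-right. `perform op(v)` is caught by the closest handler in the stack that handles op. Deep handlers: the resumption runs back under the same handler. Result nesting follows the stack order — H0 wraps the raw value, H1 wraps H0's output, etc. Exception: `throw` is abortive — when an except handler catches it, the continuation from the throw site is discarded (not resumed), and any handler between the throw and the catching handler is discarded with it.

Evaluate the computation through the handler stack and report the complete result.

Answer: [1, 9, 0]

Evaluation trace:
emit(1) @ H1 ⇒ out+=1
emit(9) @ H1 ⇒ out+=9
H0 returns 0
H1 returns [1, 9, 0]
H2 returns [1, 9, 0]
= [1, 9, 0]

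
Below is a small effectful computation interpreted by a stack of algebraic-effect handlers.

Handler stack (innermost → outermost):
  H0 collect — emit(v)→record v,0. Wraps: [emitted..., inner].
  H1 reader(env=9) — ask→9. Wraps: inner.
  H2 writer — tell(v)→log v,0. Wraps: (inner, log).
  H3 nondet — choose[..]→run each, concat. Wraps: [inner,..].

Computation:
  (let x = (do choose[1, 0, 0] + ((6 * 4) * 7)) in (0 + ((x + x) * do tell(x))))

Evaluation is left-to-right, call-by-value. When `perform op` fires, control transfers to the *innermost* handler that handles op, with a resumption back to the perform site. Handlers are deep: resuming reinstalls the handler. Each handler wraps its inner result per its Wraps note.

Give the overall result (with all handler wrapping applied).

Answer: [([0], (169)), ([0], (168)), ([0], (168))]

Working:
choose[1, 0, 0] @ H3
  branch[0] choose=1:
    tell(169) @ H2 ⇒ log+=169
    H0 returns [0]
    H1 returns [0]
    H2 returns ([0], (169))
    H3 returns [([0], (169))]
  branch[1] choose=0:
    tell(168) @ H2 ⇒ log+=168
    H0 returns [0]
    H1 returns [0]
    H2 returns ([0], (168))
    H3 returns [([0], (168))]
  branch[2] choose=0:
    tell(168) @ H2 ⇒ log+=168
    H0 returns [0]
    H1 returns [0]
    H2 returns ([0], (168))
    H3 returns [([0], (168))]
= [([0], (169)), ([0], (168)), ([0], (168))]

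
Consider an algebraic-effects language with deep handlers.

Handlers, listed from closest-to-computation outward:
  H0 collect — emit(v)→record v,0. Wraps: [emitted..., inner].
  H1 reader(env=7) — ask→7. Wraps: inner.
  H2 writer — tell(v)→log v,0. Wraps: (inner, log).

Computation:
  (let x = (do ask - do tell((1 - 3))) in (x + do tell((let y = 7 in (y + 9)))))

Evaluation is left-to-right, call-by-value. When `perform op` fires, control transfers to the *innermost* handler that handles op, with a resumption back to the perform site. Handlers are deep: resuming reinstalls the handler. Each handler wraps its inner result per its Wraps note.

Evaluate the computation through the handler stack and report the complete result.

Answer: ([7], (-2, 16))

Step-by-step:
ask @ H1 ⇒ 7
tell(-2) @ H2 ⇒ log+=-2
tell(16) @ H2 ⇒ log+=16
H0 returns [7]
H1 returns [7]
H2 returns ([7], (-2, 16))
= ([7], (-2, 16))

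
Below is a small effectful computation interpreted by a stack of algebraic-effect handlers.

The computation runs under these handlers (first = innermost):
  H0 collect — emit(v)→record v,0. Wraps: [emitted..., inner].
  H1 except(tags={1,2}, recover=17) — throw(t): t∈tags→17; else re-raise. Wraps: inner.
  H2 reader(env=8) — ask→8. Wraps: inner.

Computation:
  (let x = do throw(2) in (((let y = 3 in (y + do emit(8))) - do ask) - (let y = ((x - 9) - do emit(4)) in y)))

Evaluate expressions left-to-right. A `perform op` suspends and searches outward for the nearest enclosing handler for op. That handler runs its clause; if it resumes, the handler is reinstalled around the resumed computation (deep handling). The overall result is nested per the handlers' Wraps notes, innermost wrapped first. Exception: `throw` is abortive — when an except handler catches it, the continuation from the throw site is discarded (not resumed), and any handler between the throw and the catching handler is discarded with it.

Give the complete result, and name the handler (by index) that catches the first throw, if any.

Step-by-step:
throw(2) @ H1 caught ⇒ 17
H2 returns 17
= 17

Answer: 17 ; first throw caught by: H1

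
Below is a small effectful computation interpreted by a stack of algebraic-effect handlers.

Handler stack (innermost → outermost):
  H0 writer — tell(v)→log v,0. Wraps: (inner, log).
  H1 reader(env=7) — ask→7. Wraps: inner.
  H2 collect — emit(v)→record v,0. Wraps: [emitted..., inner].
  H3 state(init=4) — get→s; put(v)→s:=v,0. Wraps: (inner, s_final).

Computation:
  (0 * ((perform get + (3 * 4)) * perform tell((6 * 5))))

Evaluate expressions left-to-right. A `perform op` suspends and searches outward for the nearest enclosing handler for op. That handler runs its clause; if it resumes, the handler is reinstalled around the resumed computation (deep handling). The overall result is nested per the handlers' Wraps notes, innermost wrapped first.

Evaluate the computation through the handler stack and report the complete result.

Step-by-step:
get @ H3 ⇒ 4
tell(30) @ H0 ⇒ log+=30
H0 returns (0, (30))
H1 returns (0, (30))
H2 returns [(0, (30))]
H3 returns ([(0, (30))], 4)
= ([(0, (30))], 4)

Answer: ([(0, (30))], 4)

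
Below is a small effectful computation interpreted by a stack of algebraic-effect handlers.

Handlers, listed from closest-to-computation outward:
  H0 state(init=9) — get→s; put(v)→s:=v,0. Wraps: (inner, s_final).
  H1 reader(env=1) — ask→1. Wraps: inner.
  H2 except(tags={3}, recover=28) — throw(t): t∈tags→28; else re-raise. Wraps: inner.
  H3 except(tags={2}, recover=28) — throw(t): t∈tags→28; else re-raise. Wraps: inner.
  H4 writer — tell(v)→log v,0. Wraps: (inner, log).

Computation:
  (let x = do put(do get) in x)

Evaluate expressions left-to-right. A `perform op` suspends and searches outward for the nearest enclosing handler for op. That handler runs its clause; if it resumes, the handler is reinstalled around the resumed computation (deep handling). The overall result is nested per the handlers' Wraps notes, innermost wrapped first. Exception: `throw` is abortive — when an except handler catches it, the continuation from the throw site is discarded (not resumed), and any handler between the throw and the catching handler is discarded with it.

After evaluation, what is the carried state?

Answer: 9

Evaluation trace:
get @ H0 ⇒ 9
put(9) @ H0 ⇒ s:=9
H0 returns (0, 9)
H1 returns (0, 9)
H2 returns (0, 9)
H3 returns (0, 9)
H4 returns ((0, 9), ())
= ((0, 9), ())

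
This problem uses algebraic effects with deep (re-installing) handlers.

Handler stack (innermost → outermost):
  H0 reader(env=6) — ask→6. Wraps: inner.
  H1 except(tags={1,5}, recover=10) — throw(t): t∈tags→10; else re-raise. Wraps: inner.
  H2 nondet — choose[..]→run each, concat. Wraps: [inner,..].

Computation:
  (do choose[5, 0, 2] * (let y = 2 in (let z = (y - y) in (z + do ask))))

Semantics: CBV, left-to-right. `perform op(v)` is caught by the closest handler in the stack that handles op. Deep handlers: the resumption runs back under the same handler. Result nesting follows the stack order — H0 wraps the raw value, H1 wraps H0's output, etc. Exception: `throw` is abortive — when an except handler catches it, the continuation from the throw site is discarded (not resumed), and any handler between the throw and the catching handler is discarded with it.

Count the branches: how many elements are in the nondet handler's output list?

Answer: 3

Working:
choose[5, 0, 2] @ H2
  branch[0] choose=5:
    ask @ H0 ⇒ 6
    H0 returns 30
    H1 returns 30
    H2 returns [30]
  branch[1] choose=0:
    ask @ H0 ⇒ 6
    H0 returns 0
    H1 returns 0
    H2 returns [0]
  branch[2] choose=2:
    ask @ H0 ⇒ 6
    H0 returns 12
    H1 returns 12
    H2 returns [12]
= [30, 0, 12]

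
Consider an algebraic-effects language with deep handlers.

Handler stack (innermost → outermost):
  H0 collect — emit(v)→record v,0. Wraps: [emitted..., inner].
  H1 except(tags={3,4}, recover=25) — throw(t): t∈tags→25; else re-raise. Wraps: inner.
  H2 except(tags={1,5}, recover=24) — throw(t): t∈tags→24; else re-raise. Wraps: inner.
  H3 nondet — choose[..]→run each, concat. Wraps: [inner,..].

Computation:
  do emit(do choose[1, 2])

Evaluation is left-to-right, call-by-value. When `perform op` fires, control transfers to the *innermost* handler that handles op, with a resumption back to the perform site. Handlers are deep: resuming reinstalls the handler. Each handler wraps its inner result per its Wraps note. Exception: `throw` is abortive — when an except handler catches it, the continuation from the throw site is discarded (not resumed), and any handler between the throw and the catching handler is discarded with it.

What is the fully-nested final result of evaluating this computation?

Answer: [[1, 0], [2, 0]]

Step-by-step:
choose[1, 2] @ H3
  branch[0] choose=1:
    emit(1) @ H0 ⇒ out+=1
    H0 returns [1, 0]
    H1 returns [1, 0]
    H2 returns [1, 0]
    H3 returns [[1, 0]]
  branch[1] choose=2:
    emit(2) @ H0 ⇒ out+=2
    H0 returns [2, 0]
    H1 returns [2, 0]
    H2 returns [2, 0]
    H3 returns [[2, 0]]
= [[1, 0], [2, 0]]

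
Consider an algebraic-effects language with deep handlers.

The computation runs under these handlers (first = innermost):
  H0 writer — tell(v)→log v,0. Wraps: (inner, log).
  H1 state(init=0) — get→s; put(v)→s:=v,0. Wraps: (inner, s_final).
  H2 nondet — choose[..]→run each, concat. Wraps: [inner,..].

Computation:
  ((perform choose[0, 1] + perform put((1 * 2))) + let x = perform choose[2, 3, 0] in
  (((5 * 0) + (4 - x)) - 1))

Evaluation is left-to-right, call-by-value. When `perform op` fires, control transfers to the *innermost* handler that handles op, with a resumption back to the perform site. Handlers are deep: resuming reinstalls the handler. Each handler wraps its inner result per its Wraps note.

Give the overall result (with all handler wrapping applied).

Answer: [((1, ()), 2), ((0, ()), 2), ((3, ()), 2), ((2, ()), 2), ((1, ()), 2), ((4, ()), 2)]

Working:
choose[0, 1] @ H2
  branch[0] choose=0:
    put(2) @ H1 ⇒ s:=2
    choose[2, 3, 0] @ H2
      branch[0] choose=2:
        H0 returns (1, ())
        H1 returns ((1, ()), 2)
        H2 returns [((1, ()), 2)]
      branch[1] choose=3:
        H0 returns (0, ())
        H1 returns ((0, ()), 2)
        H2 returns [((0, ()), 2)]
      branch[2] choose=0:
        H0 returns (3, ())
        H1 returns ((3, ()), 2)
        H2 returns [((3, ()), 2)]
  branch[1] choose=1:
    put(2) @ H1 ⇒ s:=2
    choose[2, 3, 0] @ H2
      branch[0] choose=2:
        H0 returns (2, ())
        H1 returns ((2, ()), 2)
        H2 returns [((2, ()), 2)]
      branch[1] choose=3:
        H0 returns (1, ())
        H1 returns ((1, ()), 2)
        H2 returns [((1, ()), 2)]
      branch[2] choose=0:
        H0 returns (4, ())
        H1 returns ((4, ()), 2)
        H2 returns [((4, ()), 2)]
= [((1, ()), 2), ((0, ()), 2), ((3, ()), 2), ((2, ()), 2), ((1, ()), 2), ((4, ()), 2)]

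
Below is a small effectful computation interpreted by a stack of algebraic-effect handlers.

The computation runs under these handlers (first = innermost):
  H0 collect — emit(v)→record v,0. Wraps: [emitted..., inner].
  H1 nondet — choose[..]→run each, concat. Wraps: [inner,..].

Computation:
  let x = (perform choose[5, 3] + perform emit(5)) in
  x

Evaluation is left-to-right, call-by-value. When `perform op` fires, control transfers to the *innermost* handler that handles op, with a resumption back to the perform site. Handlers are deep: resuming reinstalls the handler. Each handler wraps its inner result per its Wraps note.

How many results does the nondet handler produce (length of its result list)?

Answer: 2

Step-by-step:
choose[5, 3] @ H1
  branch[0] choose=5:
    emit(5) @ H0 ⇒ out+=5
    H0 returns [5, 5]
    H1 returns [[5, 5]]
  branch[1] choose=3:
    emit(5) @ H0 ⇒ out+=5
    H0 returns [5, 3]
    H1 returns [[5, 3]]
= [[5, 5], [5, 3]]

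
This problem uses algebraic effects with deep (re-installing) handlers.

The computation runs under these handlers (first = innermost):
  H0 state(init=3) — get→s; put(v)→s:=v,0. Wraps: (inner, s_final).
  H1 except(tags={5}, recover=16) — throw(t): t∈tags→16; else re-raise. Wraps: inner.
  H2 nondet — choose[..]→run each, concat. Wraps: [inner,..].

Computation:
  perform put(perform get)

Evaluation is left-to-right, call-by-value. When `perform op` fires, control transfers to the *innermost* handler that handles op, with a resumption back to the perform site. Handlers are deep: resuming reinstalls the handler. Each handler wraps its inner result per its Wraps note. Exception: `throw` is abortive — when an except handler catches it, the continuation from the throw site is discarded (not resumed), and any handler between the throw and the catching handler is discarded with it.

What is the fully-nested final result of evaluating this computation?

Answer: [(0, 3)]

Step-by-step:
get @ H0 ⇒ 3
put(3) @ H0 ⇒ s:=3
H0 returns (0, 3)
H1 returns (0, 3)
H2 returns [(0, 3)]
= [(0, 3)]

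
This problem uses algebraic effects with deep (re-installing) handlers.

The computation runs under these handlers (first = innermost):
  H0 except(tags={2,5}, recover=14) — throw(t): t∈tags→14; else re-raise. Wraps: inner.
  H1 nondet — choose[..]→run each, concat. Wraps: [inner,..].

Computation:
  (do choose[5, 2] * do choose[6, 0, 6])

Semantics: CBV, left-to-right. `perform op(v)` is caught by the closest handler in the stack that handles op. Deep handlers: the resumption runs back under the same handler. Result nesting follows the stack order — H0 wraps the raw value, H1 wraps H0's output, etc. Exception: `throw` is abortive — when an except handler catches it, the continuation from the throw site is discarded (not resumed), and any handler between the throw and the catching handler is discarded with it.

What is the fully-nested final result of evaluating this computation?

Working:
choose[5, 2] @ H1
  branch[0] choose=5:
    choose[6, 0, 6] @ H1
      branch[0] choose=6:
        H0 returns 30
        H1 returns [30]
      branch[1] choose=0:
        H0 returns 0
        H1 returns [0]
      branch[2] choose=6:
        H0 returns 30
        H1 returns [30]
  branch[1] choose=2:
    choose[6, 0, 6] @ H1
      branch[0] choose=6:
        H0 returns 12
        H1 returns [12]
      branch[1] choose=0:
        H0 returns 0
        H1 returns [0]
      branch[2] choose=6:
        H0 returns 12
        H1 returns [12]
= [30, 0, 30, 12, 0, 12]

Answer: [30, 0, 30, 12, 0, 12]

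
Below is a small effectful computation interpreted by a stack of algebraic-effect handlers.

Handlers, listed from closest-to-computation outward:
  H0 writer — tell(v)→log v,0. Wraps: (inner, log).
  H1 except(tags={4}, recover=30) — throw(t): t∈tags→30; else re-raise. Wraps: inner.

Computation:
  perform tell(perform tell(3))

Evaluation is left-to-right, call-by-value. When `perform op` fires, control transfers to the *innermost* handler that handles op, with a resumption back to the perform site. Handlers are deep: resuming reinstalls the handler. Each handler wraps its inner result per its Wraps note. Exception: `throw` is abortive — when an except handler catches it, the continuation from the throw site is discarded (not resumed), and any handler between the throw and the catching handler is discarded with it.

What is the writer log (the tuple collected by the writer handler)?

Answer: (3, 0)

Evaluation trace:
tell(3) @ H0 ⇒ log+=3
tell(0) @ H0 ⇒ log+=0
H0 returns (0, (3, 0))
H1 returns (0, (3, 0))
= (0, (3, 0))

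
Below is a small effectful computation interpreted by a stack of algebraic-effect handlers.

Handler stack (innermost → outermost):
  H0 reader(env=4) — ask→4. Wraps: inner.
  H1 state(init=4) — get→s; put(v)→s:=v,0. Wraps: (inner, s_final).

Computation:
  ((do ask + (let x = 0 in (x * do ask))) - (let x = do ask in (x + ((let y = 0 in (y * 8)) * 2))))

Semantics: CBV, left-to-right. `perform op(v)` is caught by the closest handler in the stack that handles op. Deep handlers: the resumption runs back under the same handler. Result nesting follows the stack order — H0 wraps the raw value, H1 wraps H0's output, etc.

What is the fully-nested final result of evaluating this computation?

Working:
ask @ H0 ⇒ 4
ask @ H0 ⇒ 4
ask @ H0 ⇒ 4
H0 returns 0
H1 returns (0, 4)
= (0, 4)

Answer: (0, 4)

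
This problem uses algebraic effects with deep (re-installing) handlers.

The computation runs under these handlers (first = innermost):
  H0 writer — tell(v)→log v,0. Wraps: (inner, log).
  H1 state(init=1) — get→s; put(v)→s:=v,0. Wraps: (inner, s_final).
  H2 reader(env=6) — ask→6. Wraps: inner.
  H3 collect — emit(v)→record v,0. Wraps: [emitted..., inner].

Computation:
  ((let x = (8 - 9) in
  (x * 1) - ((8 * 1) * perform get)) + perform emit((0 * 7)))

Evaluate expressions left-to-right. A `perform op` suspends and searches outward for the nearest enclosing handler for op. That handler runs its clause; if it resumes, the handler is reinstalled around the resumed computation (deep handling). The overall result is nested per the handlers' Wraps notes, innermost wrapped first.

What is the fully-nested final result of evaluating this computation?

Working:
get @ H1 ⇒ 1
emit(0) @ H3 ⇒ out+=0
H0 returns (-9, ())
H1 returns ((-9, ()), 1)
H2 returns ((-9, ()), 1)
H3 returns [0, ((-9, ()), 1)]
= [0, ((-9, ()), 1)]

Answer: [0, ((-9, ()), 1)]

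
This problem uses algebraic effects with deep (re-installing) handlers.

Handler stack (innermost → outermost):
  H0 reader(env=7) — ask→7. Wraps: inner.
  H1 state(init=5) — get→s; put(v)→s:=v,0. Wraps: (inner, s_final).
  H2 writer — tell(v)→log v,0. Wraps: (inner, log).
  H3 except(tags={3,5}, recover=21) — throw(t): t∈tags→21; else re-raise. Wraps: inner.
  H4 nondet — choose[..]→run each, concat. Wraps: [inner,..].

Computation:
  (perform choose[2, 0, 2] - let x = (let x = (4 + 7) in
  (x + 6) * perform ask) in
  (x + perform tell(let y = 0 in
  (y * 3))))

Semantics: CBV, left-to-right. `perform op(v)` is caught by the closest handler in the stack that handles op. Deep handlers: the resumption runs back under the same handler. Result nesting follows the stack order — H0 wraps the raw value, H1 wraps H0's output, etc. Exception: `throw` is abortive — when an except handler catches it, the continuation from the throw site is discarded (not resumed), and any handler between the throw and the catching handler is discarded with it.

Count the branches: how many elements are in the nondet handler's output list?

Working:
choose[2, 0, 2] @ H4
  branch[0] choose=2:
    ask @ H0 ⇒ 7
    tell(0) @ H2 ⇒ log+=0
    H0 returns -117
    H1 returns (-117, 5)
    H2 returns ((-117, 5), (0))
    H3 returns ((-117, 5), (0))
    H4 returns [((-117, 5), (0))]
  branch[1] choose=0:
    ask @ H0 ⇒ 7
    tell(0) @ H2 ⇒ log+=0
    H0 returns -119
    H1 returns (-119, 5)
    H2 returns ((-119, 5), (0))
    H3 returns ((-119, 5), (0))
    H4 returns [((-119, 5), (0))]
  branch[2] choose=2:
    ask @ H0 ⇒ 7
    tell(0) @ H2 ⇒ log+=0
    H0 returns -117
    H1 returns (-117, 5)
    H2 returns ((-117, 5), (0))
    H3 returns ((-117, 5), (0))
    H4 returns [((-117, 5), (0))]
= [((-117, 5), (0)), ((-119, 5), (0)), ((-117, 5), (0))]

Answer: 3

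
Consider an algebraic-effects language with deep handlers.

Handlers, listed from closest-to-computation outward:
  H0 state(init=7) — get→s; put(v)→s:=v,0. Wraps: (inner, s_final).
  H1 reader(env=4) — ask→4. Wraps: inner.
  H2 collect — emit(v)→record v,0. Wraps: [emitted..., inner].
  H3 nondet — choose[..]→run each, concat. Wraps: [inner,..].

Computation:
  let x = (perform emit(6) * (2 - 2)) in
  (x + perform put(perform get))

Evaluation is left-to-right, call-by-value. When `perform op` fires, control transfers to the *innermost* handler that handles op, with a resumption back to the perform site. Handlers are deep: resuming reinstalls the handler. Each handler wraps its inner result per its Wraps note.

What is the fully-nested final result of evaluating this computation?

Answer: [[6, (0, 7)]]

Working:
emit(6) @ H2 ⇒ out+=6
get @ H0 ⇒ 7
put(7) @ H0 ⇒ s:=7
H0 returns (0, 7)
H1 returns (0, 7)
H2 returns [6, (0, 7)]
H3 returns [[6, (0, 7)]]
= [[6, (0, 7)]]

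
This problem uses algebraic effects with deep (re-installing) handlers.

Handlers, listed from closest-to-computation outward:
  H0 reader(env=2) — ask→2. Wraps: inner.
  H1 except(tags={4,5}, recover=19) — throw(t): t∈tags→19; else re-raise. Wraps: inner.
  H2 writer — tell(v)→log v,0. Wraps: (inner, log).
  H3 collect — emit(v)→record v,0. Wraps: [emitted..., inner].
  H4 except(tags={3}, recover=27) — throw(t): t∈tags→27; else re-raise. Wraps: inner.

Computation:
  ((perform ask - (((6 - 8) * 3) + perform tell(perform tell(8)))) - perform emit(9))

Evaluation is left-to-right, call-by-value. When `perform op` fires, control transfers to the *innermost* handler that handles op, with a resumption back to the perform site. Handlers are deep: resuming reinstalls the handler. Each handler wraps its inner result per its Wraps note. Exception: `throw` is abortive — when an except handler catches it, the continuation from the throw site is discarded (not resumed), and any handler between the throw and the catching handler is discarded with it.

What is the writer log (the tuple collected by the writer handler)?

Step-by-step:
ask @ H0 ⇒ 2
tell(8) @ H2 ⇒ log+=8
tell(0) @ H2 ⇒ log+=0
emit(9) @ H3 ⇒ out+=9
H0 returns 8
H1 returns 8
H2 returns (8, (8, 0))
H3 returns [9, (8, (8, 0))]
H4 returns [9, (8, (8, 0))]
= [9, (8, (8, 0))]

Answer: (8, 0)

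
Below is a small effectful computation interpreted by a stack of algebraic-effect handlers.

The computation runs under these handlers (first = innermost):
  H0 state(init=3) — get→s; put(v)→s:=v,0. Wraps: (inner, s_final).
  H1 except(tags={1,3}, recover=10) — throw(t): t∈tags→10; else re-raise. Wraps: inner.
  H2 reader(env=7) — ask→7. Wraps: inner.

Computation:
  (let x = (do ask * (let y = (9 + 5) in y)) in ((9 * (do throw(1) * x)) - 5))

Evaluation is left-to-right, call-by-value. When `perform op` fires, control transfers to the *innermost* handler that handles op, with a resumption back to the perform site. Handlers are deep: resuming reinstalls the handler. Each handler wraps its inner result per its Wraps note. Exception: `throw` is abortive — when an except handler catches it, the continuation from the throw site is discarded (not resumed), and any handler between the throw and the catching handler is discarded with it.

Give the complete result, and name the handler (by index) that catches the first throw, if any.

Answer: 10 ; first throw caught by: H1

Working:
ask @ H2 ⇒ 7
throw(1) @ H1 caught ⇒ 10
H2 returns 10
= 10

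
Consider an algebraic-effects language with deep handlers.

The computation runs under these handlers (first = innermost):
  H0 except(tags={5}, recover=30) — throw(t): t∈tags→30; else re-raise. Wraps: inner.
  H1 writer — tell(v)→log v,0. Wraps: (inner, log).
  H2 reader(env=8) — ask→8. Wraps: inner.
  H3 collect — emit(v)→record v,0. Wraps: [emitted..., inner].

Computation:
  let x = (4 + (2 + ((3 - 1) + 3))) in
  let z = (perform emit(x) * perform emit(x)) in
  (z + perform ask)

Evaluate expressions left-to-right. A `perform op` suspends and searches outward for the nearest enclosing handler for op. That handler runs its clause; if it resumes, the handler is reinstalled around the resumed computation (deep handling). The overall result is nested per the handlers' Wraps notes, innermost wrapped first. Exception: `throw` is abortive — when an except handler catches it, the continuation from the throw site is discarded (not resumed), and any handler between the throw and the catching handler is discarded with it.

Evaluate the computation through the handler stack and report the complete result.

Answer: [11, 11, (8, ())]

Evaluation trace:
emit(11) @ H3 ⇒ out+=11
emit(11) @ H3 ⇒ out+=11
ask @ H2 ⇒ 8
H0 returns 8
H1 returns (8, ())
H2 returns (8, ())
H3 returns [11, 11, (8, ())]
= [11, 11, (8, ())]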